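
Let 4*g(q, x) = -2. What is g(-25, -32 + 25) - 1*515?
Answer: -1031/2 ≈ -515.50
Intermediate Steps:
g(q, x) = -1/2 (g(q, x) = (1/4)*(-2) = -1/2)
g(-25, -32 + 25) - 1*515 = -1/2 - 1*515 = -1/2 - 515 = -1031/2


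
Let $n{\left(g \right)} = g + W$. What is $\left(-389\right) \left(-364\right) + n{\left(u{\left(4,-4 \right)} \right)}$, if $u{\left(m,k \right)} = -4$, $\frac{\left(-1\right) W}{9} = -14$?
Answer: $141718$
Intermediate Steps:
$W = 126$ ($W = \left(-9\right) \left(-14\right) = 126$)
$n{\left(g \right)} = 126 + g$ ($n{\left(g \right)} = g + 126 = 126 + g$)
$\left(-389\right) \left(-364\right) + n{\left(u{\left(4,-4 \right)} \right)} = \left(-389\right) \left(-364\right) + \left(126 - 4\right) = 141596 + 122 = 141718$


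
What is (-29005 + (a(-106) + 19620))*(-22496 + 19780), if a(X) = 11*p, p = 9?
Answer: 25220776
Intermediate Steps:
a(X) = 99 (a(X) = 11*9 = 99)
(-29005 + (a(-106) + 19620))*(-22496 + 19780) = (-29005 + (99 + 19620))*(-22496 + 19780) = (-29005 + 19719)*(-2716) = -9286*(-2716) = 25220776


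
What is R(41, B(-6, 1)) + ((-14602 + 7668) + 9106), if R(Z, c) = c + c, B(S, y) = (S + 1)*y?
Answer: 2162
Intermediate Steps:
B(S, y) = y*(1 + S) (B(S, y) = (1 + S)*y = y*(1 + S))
R(Z, c) = 2*c
R(41, B(-6, 1)) + ((-14602 + 7668) + 9106) = 2*(1*(1 - 6)) + ((-14602 + 7668) + 9106) = 2*(1*(-5)) + (-6934 + 9106) = 2*(-5) + 2172 = -10 + 2172 = 2162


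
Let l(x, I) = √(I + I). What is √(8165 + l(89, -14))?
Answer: √(8165 + 2*I*√7) ≈ 90.36 + 0.0293*I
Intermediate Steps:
l(x, I) = √2*√I (l(x, I) = √(2*I) = √2*√I)
√(8165 + l(89, -14)) = √(8165 + √2*√(-14)) = √(8165 + √2*(I*√14)) = √(8165 + 2*I*√7)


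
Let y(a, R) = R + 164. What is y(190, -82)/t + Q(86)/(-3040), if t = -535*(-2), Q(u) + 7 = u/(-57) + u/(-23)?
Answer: 34398707/426442080 ≈ 0.080664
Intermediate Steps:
y(a, R) = 164 + R
Q(u) = -7 - 80*u/1311 (Q(u) = -7 + (u/(-57) + u/(-23)) = -7 + (u*(-1/57) + u*(-1/23)) = -7 + (-u/57 - u/23) = -7 - 80*u/1311)
t = 1070
y(190, -82)/t + Q(86)/(-3040) = (164 - 82)/1070 + (-7 - 80/1311*86)/(-3040) = 82*(1/1070) + (-7 - 6880/1311)*(-1/3040) = 41/535 - 16057/1311*(-1/3040) = 41/535 + 16057/3985440 = 34398707/426442080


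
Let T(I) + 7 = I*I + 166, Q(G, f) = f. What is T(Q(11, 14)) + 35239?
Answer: 35594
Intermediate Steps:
T(I) = 159 + I**2 (T(I) = -7 + (I*I + 166) = -7 + (I**2 + 166) = -7 + (166 + I**2) = 159 + I**2)
T(Q(11, 14)) + 35239 = (159 + 14**2) + 35239 = (159 + 196) + 35239 = 355 + 35239 = 35594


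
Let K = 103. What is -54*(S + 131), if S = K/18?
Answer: -7383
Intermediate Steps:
S = 103/18 ≈ 5.7222
-54*(S + 131) = -54*(103/18 + 131) = -54*2461/18 = -7383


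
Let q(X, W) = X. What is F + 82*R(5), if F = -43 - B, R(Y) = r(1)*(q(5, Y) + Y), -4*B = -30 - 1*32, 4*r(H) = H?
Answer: 293/2 ≈ 146.50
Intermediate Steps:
r(H) = H/4
B = 31/2 (B = -(-30 - 1*32)/4 = -(-30 - 32)/4 = -1/4*(-62) = 31/2 ≈ 15.500)
R(Y) = 5/4 + Y/4 (R(Y) = ((1/4)*1)*(5 + Y) = (5 + Y)/4 = 5/4 + Y/4)
F = -117/2 (F = -43 - 1*31/2 = -43 - 31/2 = -117/2 ≈ -58.500)
F + 82*R(5) = -117/2 + 82*(5/4 + (1/4)*5) = -117/2 + 82*(5/4 + 5/4) = -117/2 + 82*(5/2) = -117/2 + 205 = 293/2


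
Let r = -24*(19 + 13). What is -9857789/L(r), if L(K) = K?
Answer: 9857789/768 ≈ 12836.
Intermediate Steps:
r = -768 (r = -24*32 = -768)
-9857789/L(r) = -9857789/(-768) = -9857789*(-1/768) = 9857789/768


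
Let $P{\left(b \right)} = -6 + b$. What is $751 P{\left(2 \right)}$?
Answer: $-3004$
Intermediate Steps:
$751 P{\left(2 \right)} = 751 \left(-6 + 2\right) = 751 \left(-4\right) = -3004$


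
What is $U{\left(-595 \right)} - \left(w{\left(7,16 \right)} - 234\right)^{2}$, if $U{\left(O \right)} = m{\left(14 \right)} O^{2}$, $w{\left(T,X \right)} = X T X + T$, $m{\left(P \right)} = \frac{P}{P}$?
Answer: $-2095200$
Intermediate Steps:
$m{\left(P \right)} = 1$
$w{\left(T,X \right)} = T + T X^{2}$ ($w{\left(T,X \right)} = T X X + T = T X^{2} + T = T + T X^{2}$)
$U{\left(O \right)} = O^{2}$ ($U{\left(O \right)} = 1 O^{2} = O^{2}$)
$U{\left(-595 \right)} - \left(w{\left(7,16 \right)} - 234\right)^{2} = \left(-595\right)^{2} - \left(7 \left(1 + 16^{2}\right) - 234\right)^{2} = 354025 - \left(7 \left(1 + 256\right) - 234\right)^{2} = 354025 - \left(7 \cdot 257 - 234\right)^{2} = 354025 - \left(1799 - 234\right)^{2} = 354025 - 1565^{2} = 354025 - 2449225 = -2095200$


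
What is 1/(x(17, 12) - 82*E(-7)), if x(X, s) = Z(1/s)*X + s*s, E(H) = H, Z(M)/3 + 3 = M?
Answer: 4/2277 ≈ 0.0017567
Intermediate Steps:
Z(M) = -9 + 3*M
x(X, s) = s**2 + X*(-9 + 3/s) (x(X, s) = (-9 + 3/s)*X + s*s = X*(-9 + 3/s) + s**2 = s**2 + X*(-9 + 3/s))
1/(x(17, 12) - 82*E(-7)) = 1/((12**2 - 9*17 + 3*17/12) - 82*(-7)) = 1/((144 - 153 + 3*17*(1/12)) + 574) = 1/((144 - 153 + 17/4) + 574) = 1/(-19/4 + 574) = 1/(2277/4) = 4/2277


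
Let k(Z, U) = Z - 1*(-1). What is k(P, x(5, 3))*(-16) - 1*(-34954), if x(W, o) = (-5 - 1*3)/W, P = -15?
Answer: 35178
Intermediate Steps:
x(W, o) = -8/W (x(W, o) = (-5 - 3)/W = -8/W)
k(Z, U) = 1 + Z (k(Z, U) = Z + 1 = 1 + Z)
k(P, x(5, 3))*(-16) - 1*(-34954) = (1 - 15)*(-16) - 1*(-34954) = -14*(-16) + 34954 = 224 + 34954 = 35178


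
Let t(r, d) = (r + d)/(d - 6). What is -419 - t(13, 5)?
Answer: -401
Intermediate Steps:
t(r, d) = (d + r)/(-6 + d)
-419 - t(13, 5) = -419 - (5 + 13)/(-6 + 5) = -419 - 18/(-1) = -419 - (-1)*18 = -419 - 1*(-18) = -419 + 18 = -401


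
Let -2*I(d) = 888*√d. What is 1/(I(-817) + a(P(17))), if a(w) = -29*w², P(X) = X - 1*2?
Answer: I/(3*(-2175*I + 148*√817)) ≈ -3.2043e-5 + 6.2322e-5*I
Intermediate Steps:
P(X) = -2 + X (P(X) = X - 2 = -2 + X)
I(d) = -444*√d
1/(I(-817) + a(P(17))) = 1/(-444*I*√817 - 29*(-2 + 17)²) = 1/(-444*I*√817 - 29*15²) = 1/(-444*I*√817 - 29*225) = 1/(-444*I*√817 - 6525) = 1/(-6525 - 444*I*√817)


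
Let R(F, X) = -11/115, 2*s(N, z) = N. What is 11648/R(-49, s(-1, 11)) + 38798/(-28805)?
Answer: -38585300378/316855 ≈ -1.2178e+5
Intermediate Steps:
s(N, z) = N/2
R(F, X) = -11/115 (R(F, X) = -11*1/115 = -11/115)
11648/R(-49, s(-1, 11)) + 38798/(-28805) = 11648/(-11/115) + 38798/(-28805) = 11648*(-115/11) + 38798*(-1/28805) = -1339520/11 - 38798/28805 = -38585300378/316855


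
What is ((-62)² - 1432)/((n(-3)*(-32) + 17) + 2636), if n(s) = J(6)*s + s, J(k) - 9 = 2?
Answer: 2412/3805 ≈ 0.63390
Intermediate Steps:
J(k) = 11 (J(k) = 9 + 2 = 11)
n(s) = 12*s (n(s) = 11*s + s = 12*s)
((-62)² - 1432)/((n(-3)*(-32) + 17) + 2636) = ((-62)² - 1432)/(((12*(-3))*(-32) + 17) + 2636) = (3844 - 1432)/((-36*(-32) + 17) + 2636) = 2412/((1152 + 17) + 2636) = 2412/(1169 + 2636) = 2412/3805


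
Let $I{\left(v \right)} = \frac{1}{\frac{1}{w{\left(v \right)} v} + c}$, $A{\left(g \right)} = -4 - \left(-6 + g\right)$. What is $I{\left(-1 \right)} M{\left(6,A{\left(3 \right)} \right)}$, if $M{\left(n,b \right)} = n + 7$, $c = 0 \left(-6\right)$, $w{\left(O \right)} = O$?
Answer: $13$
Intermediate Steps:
$A{\left(g \right)} = 2 - g$
$c = 0$
$M{\left(n,b \right)} = 7 + n$
$I{\left(v \right)} = v^{2}$ ($I{\left(v \right)} = \frac{1}{\frac{1}{v v} + 0} = \frac{1}{\frac{1}{v^{2}} + 0} = \frac{1}{\frac{1}{v^{2}}} = v^{2}$)
$I{\left(-1 \right)} M{\left(6,A{\left(3 \right)} \right)} = \left(-1\right)^{2} \left(7 + 6\right) = 1 \cdot 13 = 13$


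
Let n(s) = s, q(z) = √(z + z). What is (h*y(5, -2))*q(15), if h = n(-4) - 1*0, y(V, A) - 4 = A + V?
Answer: -28*√30 ≈ -153.36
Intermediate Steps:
q(z) = √2*√z (q(z) = √(2*z) = √2*√z)
y(V, A) = 4 + A + V (y(V, A) = 4 + (A + V) = 4 + A + V)
h = -4 (h = -4 - 1*0 = -4 + 0 = -4)
(h*y(5, -2))*q(15) = (-4*(4 - 2 + 5))*(√2*√15) = (-4*7)*√30 = -28*√30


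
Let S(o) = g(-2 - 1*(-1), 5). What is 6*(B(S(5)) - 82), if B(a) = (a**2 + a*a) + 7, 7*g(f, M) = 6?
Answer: -21618/49 ≈ -441.18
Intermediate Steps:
g(f, M) = 6/7 (g(f, M) = (1/7)*6 = 6/7)
S(o) = 6/7
B(a) = 7 + 2*a**2 (B(a) = (a**2 + a**2) + 7 = 2*a**2 + 7 = 7 + 2*a**2)
6*(B(S(5)) - 82) = 6*((7 + 2*(6/7)**2) - 82) = 6*((7 + 2*(36/49)) - 82) = 6*((7 + 72/49) - 82) = 6*(415/49 - 82) = 6*(-3603/49) = -21618/49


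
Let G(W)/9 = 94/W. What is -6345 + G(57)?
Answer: -120273/19 ≈ -6330.2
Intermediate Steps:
G(W) = 846/W (G(W) = 9*(94/W) = 846/W)
-6345 + G(57) = -6345 + 846/57 = -6345 + 846*(1/57) = -6345 + 282/19 = -120273/19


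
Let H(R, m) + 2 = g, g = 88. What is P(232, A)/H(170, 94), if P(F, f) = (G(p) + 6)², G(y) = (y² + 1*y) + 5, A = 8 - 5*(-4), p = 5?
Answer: 1681/86 ≈ 19.547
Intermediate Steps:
H(R, m) = 86 (H(R, m) = -2 + 88 = 86)
A = 28 (A = 8 + 20 = 28)
G(y) = 5 + y + y² (G(y) = (y² + y) + 5 = (y + y²) + 5 = 5 + y + y²)
P(F, f) = 1681 (P(F, f) = ((5 + 5 + 5²) + 6)² = ((5 + 5 + 25) + 6)² = (35 + 6)² = 41² = 1681)
P(232, A)/H(170, 94) = 1681/86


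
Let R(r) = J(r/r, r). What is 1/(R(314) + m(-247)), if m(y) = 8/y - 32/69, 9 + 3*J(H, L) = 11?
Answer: 17043/2906 ≈ 5.8648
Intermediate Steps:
J(H, L) = 2/3 (J(H, L) = -3 + (1/3)*11 = -3 + 11/3 = 2/3)
m(y) = -32/69 + 8/y (m(y) = 8/y - 32*1/69 = 8/y - 32/69 = -32/69 + 8/y)
R(r) = 2/3
1/(R(314) + m(-247)) = 1/(2/3 + (-32/69 + 8/(-247))) = 1/(2/3 + (-32/69 + 8*(-1/247))) = 1/(2/3 + (-32/69 - 8/247)) = 1/(2/3 - 8456/17043) = 1/(2906/17043) = 17043/2906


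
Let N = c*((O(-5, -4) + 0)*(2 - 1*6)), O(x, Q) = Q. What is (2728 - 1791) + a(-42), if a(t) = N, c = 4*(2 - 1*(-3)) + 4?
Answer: 1321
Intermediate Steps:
c = 24 (c = 4*(2 + 3) + 4 = 4*5 + 4 = 20 + 4 = 24)
N = 384 (N = 24*((-4 + 0)*(2 - 1*6)) = 24*(-4*(2 - 6)) = 24*(-4*(-4)) = 24*16 = 384)
a(t) = 384
(2728 - 1791) + a(-42) = (2728 - 1791) + 384 = 937 + 384 = 1321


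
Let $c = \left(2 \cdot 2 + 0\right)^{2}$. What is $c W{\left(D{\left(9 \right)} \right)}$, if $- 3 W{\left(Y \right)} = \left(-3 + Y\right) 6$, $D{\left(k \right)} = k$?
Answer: $-192$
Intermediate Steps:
$W{\left(Y \right)} = 6 - 2 Y$ ($W{\left(Y \right)} = - \frac{\left(-3 + Y\right) 6}{3} = - \frac{-18 + 6 Y}{3} = 6 - 2 Y$)
$c = 16$ ($c = \left(4 + 0\right)^{2} = 4^{2} = 16$)
$c W{\left(D{\left(9 \right)} \right)} = 16 \left(6 - 18\right) = 16 \left(-12\right) = -192$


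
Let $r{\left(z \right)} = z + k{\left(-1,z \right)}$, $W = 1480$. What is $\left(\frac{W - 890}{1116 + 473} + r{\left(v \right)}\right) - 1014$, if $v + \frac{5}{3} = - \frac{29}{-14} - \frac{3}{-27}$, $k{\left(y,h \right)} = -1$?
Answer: $- \frac{4143665}{4086} \approx -1014.1$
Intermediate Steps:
$v = \frac{65}{126}$ ($v = - \frac{5}{3} - \left(- \frac{29}{14} - \frac{1}{9}\right) = - \frac{5}{3} - - \frac{275}{126} = - \frac{5}{3} + \left(\frac{29}{14} + \frac{1}{9}\right) = - \frac{5}{3} + \frac{275}{126} = \frac{65}{126} \approx 0.51587$)
$r{\left(z \right)} = -1 + z$ ($r{\left(z \right)} = z - 1 = -1 + z$)
$\left(\frac{W - 890}{1116 + 473} + r{\left(v \right)}\right) - 1014 = \left(\frac{1480 - 890}{1116 + 473} + \left(-1 + \frac{65}{126}\right)\right) - 1014 = \left(\frac{590}{1589} - \frac{61}{126}\right) - 1014 = - \frac{461}{4086} - 1014 = - \frac{4143665}{4086}$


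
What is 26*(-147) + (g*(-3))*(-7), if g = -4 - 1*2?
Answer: -3948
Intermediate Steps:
g = -6 (g = -4 - 2 = -6)
26*(-147) + (g*(-3))*(-7) = 26*(-147) - 6*(-3)*(-7) = -3822 + 18*(-7) = -3822 - 126 = -3948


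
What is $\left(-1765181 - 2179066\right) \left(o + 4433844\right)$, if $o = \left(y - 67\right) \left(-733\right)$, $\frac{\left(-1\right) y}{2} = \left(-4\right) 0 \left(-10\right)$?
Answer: $-17681881809885$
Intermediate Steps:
$y = 0$ ($y = - 2 \left(-4\right) 0 \left(-10\right) = - 2 \cdot 0 \left(-10\right) = \left(-2\right) 0 = 0$)
$o = 49111$ ($o = \left(0 - 67\right) \left(-733\right) = \left(-67\right) \left(-733\right) = 49111$)
$\left(-1765181 - 2179066\right) \left(o + 4433844\right) = \left(-1765181 - 2179066\right) \left(49111 + 4433844\right) = \left(-3944247\right) 4482955 = -17681881809885$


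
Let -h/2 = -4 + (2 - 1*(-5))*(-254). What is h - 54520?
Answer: -50956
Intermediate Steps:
h = 3564 (h = -2*(-4 + (2 - 1*(-5))*(-254)) = -2*(-4 + (2 + 5)*(-254)) = -2*(-4 + 7*(-254)) = -2*(-4 - 1778) = -2*(-1782) = 3564)
h - 54520 = 3564 - 54520 = -50956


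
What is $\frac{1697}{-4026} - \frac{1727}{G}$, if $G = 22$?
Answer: $- \frac{158869}{2013} \approx -78.922$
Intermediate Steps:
$\frac{1697}{-4026} - \frac{1727}{G} = \frac{1697}{-4026} - \frac{1727}{22} = 1697 \left(- \frac{1}{4026}\right) - \frac{157}{2} = - \frac{1697}{4026} - \frac{157}{2} = - \frac{158869}{2013}$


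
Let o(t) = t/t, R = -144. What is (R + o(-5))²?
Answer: 20449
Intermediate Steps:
o(t) = 1
(R + o(-5))² = (-144 + 1)² = (-143)² = 20449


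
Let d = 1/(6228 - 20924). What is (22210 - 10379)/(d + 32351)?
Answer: 173868376/475430295 ≈ 0.36571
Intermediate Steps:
d = -1/14696 (d = 1/(-14696) = -1/14696 ≈ -6.8046e-5)
(22210 - 10379)/(d + 32351) = (22210 - 10379)/(-1/14696 + 32351) = 11831/(475430295/14696) = 11831*(14696/475430295) = 173868376/475430295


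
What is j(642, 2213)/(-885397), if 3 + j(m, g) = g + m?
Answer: -2852/885397 ≈ -0.0032212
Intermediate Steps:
j(m, g) = -3 + g + m (j(m, g) = -3 + (g + m) = -3 + g + m)
j(642, 2213)/(-885397) = (-3 + 2213 + 642)/(-885397) = 2852*(-1/885397) = -2852/885397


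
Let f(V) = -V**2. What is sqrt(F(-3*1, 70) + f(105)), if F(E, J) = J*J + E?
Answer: 4*I*sqrt(383) ≈ 78.281*I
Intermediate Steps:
F(E, J) = E + J**2 (F(E, J) = J**2 + E = E + J**2)
sqrt(F(-3*1, 70) + f(105)) = sqrt((-3*1 + 70**2) - 1*105**2) = sqrt((-3 + 4900) - 1*11025) = sqrt(4897 - 11025) = sqrt(-6128) = 4*I*sqrt(383)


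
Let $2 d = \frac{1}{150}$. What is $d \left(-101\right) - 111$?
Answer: $- \frac{33401}{300} \approx -111.34$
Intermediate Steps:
$d = \frac{1}{300}$ ($d = \frac{1}{2 \cdot 150} = \frac{1}{2} \cdot \frac{1}{150} = \frac{1}{300} \approx 0.0033333$)
$d \left(-101\right) - 111 = \frac{1}{300} \left(-101\right) - 111 = - \frac{101}{300} - 111 = - \frac{33401}{300}$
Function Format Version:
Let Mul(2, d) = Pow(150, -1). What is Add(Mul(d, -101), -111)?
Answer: Rational(-33401, 300) ≈ -111.34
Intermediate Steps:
d = Rational(1, 300) (d = Mul(Rational(1, 2), Pow(150, -1)) = Mul(Rational(1, 2), Rational(1, 150)) = Rational(1, 300) ≈ 0.0033333)
Add(Mul(d, -101), -111) = Add(Mul(Rational(1, 300), -101), -111) = Add(Rational(-101, 300), -111) = Rational(-33401, 300)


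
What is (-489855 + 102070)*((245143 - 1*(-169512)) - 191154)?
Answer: -86670335285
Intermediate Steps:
(-489855 + 102070)*((245143 - 1*(-169512)) - 191154) = -387785*((245143 + 169512) - 191154) = -387785*(414655 - 191154) = -387785*223501 = -86670335285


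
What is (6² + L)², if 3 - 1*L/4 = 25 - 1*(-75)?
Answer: 123904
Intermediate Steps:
L = -388 (L = 12 - 4*(25 - 1*(-75)) = 12 - 4*(25 + 75) = 12 - 4*100 = 12 - 400 = -388)
(6² + L)² = (6² - 388)² = (36 - 388)² = (-352)² = 123904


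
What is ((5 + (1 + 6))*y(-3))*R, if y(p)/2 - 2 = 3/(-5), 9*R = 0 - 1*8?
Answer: -448/15 ≈ -29.867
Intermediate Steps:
R = -8/9 (R = (0 - 1*8)/9 = (0 - 8)/9 = (⅑)*(-8) = -8/9 ≈ -0.88889)
y(p) = 14/5 (y(p) = 4 + 2*(3/(-5)) = 4 + 2*(3*(-⅕)) = 4 + 2*(-⅗) = 4 - 6/5 = 14/5)
((5 + (1 + 6))*y(-3))*R = ((5 + (1 + 6))*(14/5))*(-8/9) = ((5 + 7)*(14/5))*(-8/9) = (12*(14/5))*(-8/9) = (168/5)*(-8/9) = -448/15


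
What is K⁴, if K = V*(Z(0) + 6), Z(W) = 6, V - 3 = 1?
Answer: 5308416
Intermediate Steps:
V = 4 (V = 3 + 1 = 4)
K = 48 (K = 4*(6 + 6) = 4*12 = 48)
K⁴ = 48⁴ = 5308416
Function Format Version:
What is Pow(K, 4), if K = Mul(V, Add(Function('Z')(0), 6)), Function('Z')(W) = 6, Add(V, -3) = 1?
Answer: 5308416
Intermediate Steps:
V = 4 (V = Add(3, 1) = 4)
K = 48 (K = Mul(4, Add(6, 6)) = Mul(4, 12) = 48)
Pow(K, 4) = Pow(48, 4) = 5308416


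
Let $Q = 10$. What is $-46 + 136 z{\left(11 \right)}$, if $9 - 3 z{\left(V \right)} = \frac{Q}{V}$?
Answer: $\frac{10586}{33} \approx 320.79$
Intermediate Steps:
$z{\left(V \right)} = 3 - \frac{10}{3 V}$ ($z{\left(V \right)} = 3 - \frac{10 \frac{1}{V}}{3} = 3 - \frac{10}{3 V}$)
$-46 + 136 z{\left(11 \right)} = -46 + 136 \left(3 - \frac{10}{3 \cdot 11}\right) = -46 + 136 \left(3 - \frac{10}{33}\right) = -46 + 136 \cdot \frac{89}{33} = -46 + \frac{12104}{33} = \frac{10586}{33}$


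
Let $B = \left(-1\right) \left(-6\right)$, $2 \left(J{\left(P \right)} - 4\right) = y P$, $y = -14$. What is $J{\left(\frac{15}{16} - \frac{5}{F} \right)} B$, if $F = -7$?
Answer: $- \frac{363}{8} \approx -45.375$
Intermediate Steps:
$J{\left(P \right)} = 4 - 7 P$ ($J{\left(P \right)} = 4 + \frac{\left(-14\right) P}{2} = 4 - 7 P$)
$B = 6$
$J{\left(\frac{15}{16} - \frac{5}{F} \right)} B = \left(4 - 7 \left(\frac{15}{16} - \frac{5}{-7}\right)\right) 6 = \left(4 - 7 \left(15 \cdot \frac{1}{16} - - \frac{5}{7}\right)\right) 6 = \left(4 - 7 \left(\frac{15}{16} + \frac{5}{7}\right)\right) 6 = \left(4 - \frac{185}{16}\right) 6 = \left(- \frac{121}{16}\right) 6 = - \frac{363}{8}$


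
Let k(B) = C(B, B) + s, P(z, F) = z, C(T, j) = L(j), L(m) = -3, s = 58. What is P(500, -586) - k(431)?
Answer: 445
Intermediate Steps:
C(T, j) = -3
k(B) = 55 (k(B) = -3 + 58 = 55)
P(500, -586) - k(431) = 500 - 1*55 = 500 - 55 = 445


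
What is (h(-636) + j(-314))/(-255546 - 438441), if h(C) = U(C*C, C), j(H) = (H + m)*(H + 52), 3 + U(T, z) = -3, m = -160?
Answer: -41394/231329 ≈ -0.17894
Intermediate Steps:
U(T, z) = -6 (U(T, z) = -3 - 3 = -6)
j(H) = (-160 + H)*(52 + H) (j(H) = (H - 160)*(H + 52) = (-160 + H)*(52 + H))
h(C) = -6
(h(-636) + j(-314))/(-255546 - 438441) = (-6 + (-8320 + (-314)² - 108*(-314)))/(-255546 - 438441) = (-6 + (-8320 + 98596 + 33912))/(-693987) = (-6 + 124188)*(-1/693987) = 124182*(-1/693987) = -41394/231329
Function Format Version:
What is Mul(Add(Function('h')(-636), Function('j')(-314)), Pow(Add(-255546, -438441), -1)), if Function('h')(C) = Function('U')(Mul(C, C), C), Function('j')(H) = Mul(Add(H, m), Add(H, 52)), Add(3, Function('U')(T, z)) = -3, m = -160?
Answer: Rational(-41394, 231329) ≈ -0.17894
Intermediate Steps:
Function('U')(T, z) = -6 (Function('U')(T, z) = Add(-3, -3) = -6)
Function('j')(H) = Mul(Add(-160, H), Add(52, H)) (Function('j')(H) = Mul(Add(H, -160), Add(H, 52)) = Mul(Add(-160, H), Add(52, H)))
Function('h')(C) = -6
Mul(Add(Function('h')(-636), Function('j')(-314)), Pow(Add(-255546, -438441), -1)) = Mul(Add(-6, Add(-8320, Pow(-314, 2), Mul(-108, -314))), Pow(Add(-255546, -438441), -1)) = Mul(Add(-6, Add(-8320, 98596, 33912)), Pow(-693987, -1)) = Mul(Add(-6, 124188), Rational(-1, 693987)) = Mul(124182, Rational(-1, 693987)) = Rational(-41394, 231329)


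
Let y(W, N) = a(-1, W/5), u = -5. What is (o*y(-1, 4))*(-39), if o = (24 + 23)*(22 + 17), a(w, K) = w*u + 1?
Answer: -428922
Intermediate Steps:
a(w, K) = 1 - 5*w (a(w, K) = w*(-5) + 1 = -5*w + 1 = 1 - 5*w)
y(W, N) = 6 (y(W, N) = 1 - 5*(-1) = 1 + 5 = 6)
o = 1833 (o = 47*39 = 1833)
(o*y(-1, 4))*(-39) = (1833*6)*(-39) = 10998*(-39) = -428922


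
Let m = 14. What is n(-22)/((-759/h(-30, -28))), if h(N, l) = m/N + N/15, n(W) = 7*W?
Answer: -518/1035 ≈ -0.50048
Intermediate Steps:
h(N, l) = 14/N + N/15
n(-22)/((-759/h(-30, -28))) = (7*(-22))/((-759/(14/(-30) + (1/15)*(-30)))) = -154/((-759/(14*(-1/30) - 2))) = -154/((-759/(-7/15 - 2))) = -154/((-759/(-37/15))) = -154/((-759*(-15/37))) = -154/11385/37 = -154*37/11385 = -518/1035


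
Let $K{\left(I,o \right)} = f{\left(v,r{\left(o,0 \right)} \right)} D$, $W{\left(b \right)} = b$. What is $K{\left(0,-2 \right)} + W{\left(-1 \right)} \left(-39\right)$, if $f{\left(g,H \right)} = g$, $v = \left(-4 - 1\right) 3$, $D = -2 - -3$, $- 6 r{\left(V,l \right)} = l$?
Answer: $24$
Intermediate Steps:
$r{\left(V,l \right)} = - \frac{l}{6}$
$D = 1$ ($D = -2 + 3 = 1$)
$v = -15$ ($v = \left(-5\right) 3 = -15$)
$K{\left(I,o \right)} = -15$ ($K{\left(I,o \right)} = \left(-15\right) 1 = -15$)
$K{\left(0,-2 \right)} + W{\left(-1 \right)} \left(-39\right) = -15 - -39 = -15 + 39 = 24$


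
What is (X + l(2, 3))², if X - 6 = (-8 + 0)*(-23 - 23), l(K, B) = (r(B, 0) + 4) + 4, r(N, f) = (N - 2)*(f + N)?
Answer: 148225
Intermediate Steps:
r(N, f) = (-2 + N)*(N + f)
l(K, B) = 8 + B² - 2*B (l(K, B) = ((B² - 2*B - 2*0 + B*0) + 4) + 4 = ((B² - 2*B + 0 + 0) + 4) + 4 = ((B² - 2*B) + 4) + 4 = (4 + B² - 2*B) + 4 = 8 + B² - 2*B)
X = 374 (X = 6 + (-8 + 0)*(-23 - 23) = 6 - 8*(-46) = 6 + 368 = 374)
(X + l(2, 3))² = (374 + (8 + 3² - 2*3))² = (374 + (8 + 9 - 6))² = (374 + 11)² = 385² = 148225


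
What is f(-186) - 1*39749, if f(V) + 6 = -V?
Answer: -39569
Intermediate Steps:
f(V) = -6 - V
f(-186) - 1*39749 = (-6 - 1*(-186)) - 1*39749 = (-6 + 186) - 39749 = 180 - 39749 = -39569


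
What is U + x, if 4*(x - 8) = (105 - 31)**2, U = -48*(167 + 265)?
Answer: -19359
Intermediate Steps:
U = -20736 (U = -48*432 = -20736)
x = 1377 (x = 8 + (105 - 31)**2/4 = 8 + (1/4)*74**2 = 8 + (1/4)*5476 = 8 + 1369 = 1377)
U + x = -20736 + 1377 = -19359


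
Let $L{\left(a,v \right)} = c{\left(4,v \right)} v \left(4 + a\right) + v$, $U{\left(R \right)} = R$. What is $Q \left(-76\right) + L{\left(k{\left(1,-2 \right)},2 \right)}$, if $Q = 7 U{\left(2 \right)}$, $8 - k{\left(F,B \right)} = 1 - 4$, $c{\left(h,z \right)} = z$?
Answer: $-1002$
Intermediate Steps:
$k{\left(F,B \right)} = 11$ ($k{\left(F,B \right)} = 8 - \left(1 - 4\right) = 8 - -3 = 8 + 3 = 11$)
$Q = 14$ ($Q = 7 \cdot 2 = 14$)
$L{\left(a,v \right)} = v + v^{2} \left(4 + a\right)$ ($L{\left(a,v \right)} = v v \left(4 + a\right) + v = v^{2} \left(4 + a\right) + v = v + v^{2} \left(4 + a\right)$)
$Q \left(-76\right) + L{\left(k{\left(1,-2 \right)},2 \right)} = 14 \left(-76\right) + 2 \left(1 + 4 \cdot 2 + 11 \cdot 2\right) = -1064 + 2 \left(1 + 8 + 22\right) = -1064 + 2 \cdot 31 = -1064 + 62 = -1002$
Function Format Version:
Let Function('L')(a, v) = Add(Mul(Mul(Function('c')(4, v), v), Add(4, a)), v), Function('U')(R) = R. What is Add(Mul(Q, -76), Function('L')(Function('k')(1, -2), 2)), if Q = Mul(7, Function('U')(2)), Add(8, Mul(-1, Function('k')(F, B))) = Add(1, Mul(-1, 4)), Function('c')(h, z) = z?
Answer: -1002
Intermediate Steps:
Function('k')(F, B) = 11 (Function('k')(F, B) = Add(8, Mul(-1, Add(1, Mul(-1, 4)))) = Add(8, Mul(-1, Add(1, -4))) = Add(8, Mul(-1, -3)) = Add(8, 3) = 11)
Q = 14 (Q = Mul(7, 2) = 14)
Function('L')(a, v) = Add(v, Mul(Pow(v, 2), Add(4, a))) (Function('L')(a, v) = Add(Mul(Mul(v, v), Add(4, a)), v) = Add(Mul(Pow(v, 2), Add(4, a)), v) = Add(v, Mul(Pow(v, 2), Add(4, a))))
Add(Mul(Q, -76), Function('L')(Function('k')(1, -2), 2)) = Add(Mul(14, -76), Mul(2, Add(1, Mul(4, 2), Mul(11, 2)))) = Add(-1064, Mul(2, Add(1, 8, 22))) = Add(-1064, Mul(2, 31)) = Add(-1064, 62) = -1002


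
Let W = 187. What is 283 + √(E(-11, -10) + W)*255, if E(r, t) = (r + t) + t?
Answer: 283 + 510*√39 ≈ 3467.9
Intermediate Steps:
E(r, t) = r + 2*t
283 + √(E(-11, -10) + W)*255 = 283 + √((-11 + 2*(-10)) + 187)*255 = 283 + √((-11 - 20) + 187)*255 = 283 + √(-31 + 187)*255 = 283 + √156*255 = 283 + (2*√39)*255 = 283 + 510*√39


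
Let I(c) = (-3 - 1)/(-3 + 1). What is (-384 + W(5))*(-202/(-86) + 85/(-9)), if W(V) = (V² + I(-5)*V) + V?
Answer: 21968/9 ≈ 2440.9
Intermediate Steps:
I(c) = 2 (I(c) = -4/(-2) = -4*(-½) = 2)
W(V) = V² + 3*V (W(V) = (V² + 2*V) + V = V² + 3*V)
(-384 + W(5))*(-202/(-86) + 85/(-9)) = (-384 + 5*(3 + 5))*(-202/(-86) + 85/(-9)) = (-384 + 5*8)*(-202*(-1/86) + 85*(-⅑)) = (-384 + 40)*(101/43 - 85/9) = -344*(-2746/387) = 21968/9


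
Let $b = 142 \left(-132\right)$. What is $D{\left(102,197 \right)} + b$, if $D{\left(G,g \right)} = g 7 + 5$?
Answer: $-17360$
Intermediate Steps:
$D{\left(G,g \right)} = 5 + 7 g$ ($D{\left(G,g \right)} = 7 g + 5 = 5 + 7 g$)
$b = -18744$
$D{\left(102,197 \right)} + b = \left(5 + 7 \cdot 197\right) - 18744 = \left(5 + 1379\right) - 18744 = 1384 - 18744 = -17360$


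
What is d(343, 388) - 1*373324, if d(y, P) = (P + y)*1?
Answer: -372593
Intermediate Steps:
d(y, P) = P + y
d(343, 388) - 1*373324 = (388 + 343) - 1*373324 = 731 - 373324 = -372593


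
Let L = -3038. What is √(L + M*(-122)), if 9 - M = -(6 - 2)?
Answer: 68*I ≈ 68.0*I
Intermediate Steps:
M = 13 (M = 9 - (-1)*(6 - 2) = 9 - (-1)*4 = 9 - 1*(-4) = 9 + 4 = 13)
√(L + M*(-122)) = √(-3038 + 13*(-122)) = √(-3038 - 1586) = √(-4624) = 68*I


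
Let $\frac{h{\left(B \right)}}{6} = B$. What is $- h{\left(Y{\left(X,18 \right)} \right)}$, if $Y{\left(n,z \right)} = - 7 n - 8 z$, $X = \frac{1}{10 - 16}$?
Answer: $857$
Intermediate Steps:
$X = - \frac{1}{6}$ ($X = \frac{1}{-6} = - \frac{1}{6} \approx -0.16667$)
$Y{\left(n,z \right)} = - 8 z - 7 n$
$h{\left(B \right)} = 6 B$
$- h{\left(Y{\left(X,18 \right)} \right)} = - 6 \left(\left(-8\right) 18 - - \frac{7}{6}\right) = - 6 \left(-144 + \frac{7}{6}\right) = - \frac{6 \left(-857\right)}{6} = \left(-1\right) \left(-857\right) = 857$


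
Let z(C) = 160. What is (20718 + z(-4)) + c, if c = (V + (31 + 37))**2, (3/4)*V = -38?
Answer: 190606/9 ≈ 21178.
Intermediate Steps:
V = -152/3 (V = (4/3)*(-38) = -152/3 ≈ -50.667)
c = 2704/9 (c = (-152/3 + (31 + 37))**2 = (-152/3 + 68)**2 = (52/3)**2 = 2704/9 ≈ 300.44)
(20718 + z(-4)) + c = (20718 + 160) + 2704/9 = 20878 + 2704/9 = 190606/9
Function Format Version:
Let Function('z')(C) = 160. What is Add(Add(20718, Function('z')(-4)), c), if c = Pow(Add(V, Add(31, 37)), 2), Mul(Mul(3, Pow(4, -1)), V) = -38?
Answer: Rational(190606, 9) ≈ 21178.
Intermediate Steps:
V = Rational(-152, 3) (V = Mul(Rational(4, 3), -38) = Rational(-152, 3) ≈ -50.667)
c = Rational(2704, 9) (c = Pow(Add(Rational(-152, 3), Add(31, 37)), 2) = Pow(Add(Rational(-152, 3), 68), 2) = Pow(Rational(52, 3), 2) = Rational(2704, 9) ≈ 300.44)
Add(Add(20718, Function('z')(-4)), c) = Add(Add(20718, 160), Rational(2704, 9)) = Add(20878, Rational(2704, 9)) = Rational(190606, 9)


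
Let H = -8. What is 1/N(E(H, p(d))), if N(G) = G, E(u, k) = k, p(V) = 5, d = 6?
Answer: ⅕ ≈ 0.20000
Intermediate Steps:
1/N(E(H, p(d))) = 1/5 = ⅕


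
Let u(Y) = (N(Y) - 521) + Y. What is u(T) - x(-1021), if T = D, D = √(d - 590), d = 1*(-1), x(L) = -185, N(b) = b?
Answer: -336 + 2*I*√591 ≈ -336.0 + 48.621*I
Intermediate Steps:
d = -1
D = I*√591 (D = √(-1 - 590) = √(-591) = I*√591 ≈ 24.31*I)
T = I*√591 ≈ 24.31*I
u(Y) = -521 + 2*Y (u(Y) = (Y - 521) + Y = (-521 + Y) + Y = -521 + 2*Y)
u(T) - x(-1021) = (-521 + 2*(I*√591)) - 1*(-185) = (-521 + 2*I*√591) + 185 = -336 + 2*I*√591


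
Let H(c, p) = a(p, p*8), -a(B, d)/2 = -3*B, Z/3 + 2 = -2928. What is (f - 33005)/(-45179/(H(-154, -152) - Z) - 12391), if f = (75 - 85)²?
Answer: 259225590/97661477 ≈ 2.6543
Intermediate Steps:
Z = -8790 (Z = -6 + 3*(-2928) = -6 - 8784 = -8790)
f = 100 (f = (-10)² = 100)
a(B, d) = 6*B (a(B, d) = -(-6)*B = 6*B)
H(c, p) = 6*p
(f - 33005)/(-45179/(H(-154, -152) - Z) - 12391) = (100 - 33005)/(-45179/(6*(-152) - 1*(-8790)) - 12391) = -32905/(-45179/(-912 + 8790) - 12391) = -32905/(-45179/7878 - 12391) = -32905/(-97661477/7878) = -32905*(-7878/97661477) = 259225590/97661477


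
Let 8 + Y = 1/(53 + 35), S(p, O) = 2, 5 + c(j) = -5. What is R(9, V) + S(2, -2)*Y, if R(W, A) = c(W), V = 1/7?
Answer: -1143/44 ≈ -25.977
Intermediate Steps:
c(j) = -10 (c(j) = -5 - 5 = -10)
V = ⅐ ≈ 0.14286
Y = -703/88 (Y = -8 + 1/(53 + 35) = -8 + 1/88 = -703/88 ≈ -7.9886)
R(W, A) = -10
R(9, V) + S(2, -2)*Y = -10 + 2*(-703/88) = -10 - 703/44 = -1143/44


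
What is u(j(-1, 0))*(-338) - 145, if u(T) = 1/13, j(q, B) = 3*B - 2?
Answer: -171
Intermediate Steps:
j(q, B) = -2 + 3*B
u(T) = 1/13
u(j(-1, 0))*(-338) - 145 = (1/13)*(-338) - 145 = -26 - 145 = -171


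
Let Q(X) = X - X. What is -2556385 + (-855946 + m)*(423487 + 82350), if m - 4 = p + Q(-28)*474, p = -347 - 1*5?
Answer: -433147744463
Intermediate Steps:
Q(X) = 0
p = -352 (p = -347 - 5 = -352)
m = -348 (m = 4 + (-352 + 0*474) = 4 + (-352 + 0) = 4 - 352 = -348)
-2556385 + (-855946 + m)*(423487 + 82350) = -2556385 + (-855946 - 348)*(423487 + 82350) = -2556385 - 856294*505837 = -2556385 - 433145188078 = -433147744463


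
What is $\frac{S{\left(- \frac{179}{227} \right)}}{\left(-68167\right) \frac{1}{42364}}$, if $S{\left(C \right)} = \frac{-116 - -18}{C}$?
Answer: $- \frac{942429544}{12201893} \approx -77.236$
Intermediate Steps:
$S{\left(C \right)} = - \frac{98}{C}$ ($S{\left(C \right)} = \frac{-116 + 18}{C} = - \frac{98}{C}$)
$\frac{S{\left(- \frac{179}{227} \right)}}{\left(-68167\right) \frac{1}{42364}} = \frac{\left(-98\right) \frac{1}{\left(-179\right) \frac{1}{227}}}{\left(-68167\right) \frac{1}{42364}} = \frac{\left(-98\right) \frac{1}{- \frac{179}{227}}}{- \frac{68167}{42364}} = \left(-98\right) \left(- \frac{227}{179}\right) \left(- \frac{42364}{68167}\right) = \frac{22246}{179} \left(- \frac{42364}{68167}\right) = - \frac{942429544}{12201893}$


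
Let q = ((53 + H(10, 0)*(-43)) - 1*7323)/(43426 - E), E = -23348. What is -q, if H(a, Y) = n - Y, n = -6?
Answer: 3506/33387 ≈ 0.10501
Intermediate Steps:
H(a, Y) = -6 - Y
q = -3506/33387 (q = ((53 + (-6 - 1*0)*(-43)) - 1*7323)/(43426 - 1*(-23348)) = ((53 + (-6 + 0)*(-43)) - 7323)/(43426 + 23348) = ((53 - 6*(-43)) - 7323)/66774 = ((53 + 258) - 7323)*(1/66774) = (311 - 7323)*(1/66774) = -7012*1/66774 = -3506/33387 ≈ -0.10501)
-q = -1*(-3506/33387) = 3506/33387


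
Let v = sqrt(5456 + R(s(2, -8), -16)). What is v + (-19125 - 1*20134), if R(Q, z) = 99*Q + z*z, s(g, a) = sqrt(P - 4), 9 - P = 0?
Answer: -39259 + sqrt(5712 + 99*sqrt(5)) ≈ -39182.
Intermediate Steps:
P = 9 (P = 9 - 1*0 = 9 + 0 = 9)
s(g, a) = sqrt(5) (s(g, a) = sqrt(9 - 4) = sqrt(5))
R(Q, z) = z**2 + 99*Q (R(Q, z) = 99*Q + z**2 = z**2 + 99*Q)
v = sqrt(5712 + 99*sqrt(5)) (v = sqrt(5456 + ((-16)**2 + 99*sqrt(5))) = sqrt(5456 + (256 + 99*sqrt(5))) = sqrt(5712 + 99*sqrt(5)) ≈ 77.028)
v + (-19125 - 1*20134) = sqrt(5712 + 99*sqrt(5)) + (-19125 - 1*20134) = sqrt(5712 + 99*sqrt(5)) + (-19125 - 20134) = sqrt(5712 + 99*sqrt(5)) - 39259 = -39259 + sqrt(5712 + 99*sqrt(5))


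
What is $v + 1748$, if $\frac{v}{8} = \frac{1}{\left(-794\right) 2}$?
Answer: $\frac{693954}{397} \approx 1748.0$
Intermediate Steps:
$v = - \frac{2}{397}$ ($v = \frac{8}{\left(-794\right) 2} = \frac{8}{-1588} = 8 \left(- \frac{1}{1588}\right) = - \frac{2}{397} \approx -0.0050378$)
$v + 1748 = - \frac{2}{397} + 1748 = \frac{693954}{397}$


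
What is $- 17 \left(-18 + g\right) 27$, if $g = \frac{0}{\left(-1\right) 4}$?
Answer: $8262$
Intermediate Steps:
$g = 0$ ($g = \frac{0}{-4} = 0 \left(- \frac{1}{4}\right) = 0$)
$- 17 \left(-18 + g\right) 27 = - 17 \left(-18 + 0\right) 27 = \left(-17\right) \left(-18\right) 27 = 306 \cdot 27 = 8262$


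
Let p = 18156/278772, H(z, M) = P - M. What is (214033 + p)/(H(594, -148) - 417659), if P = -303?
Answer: -2486101068/4853118517 ≈ -0.51227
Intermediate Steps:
H(z, M) = -303 - M
p = 1513/23231 (p = 18156*(1/278772) = 1513/23231 ≈ 0.065128)
(214033 + p)/(H(594, -148) - 417659) = (214033 + 1513/23231)/((-303 - 1*(-148)) - 417659) = 4972202136/(23231*((-303 + 148) - 417659)) = 4972202136/(23231*(-155 - 417659)) = (4972202136/23231)/(-417814) = (4972202136/23231)*(-1/417814) = -2486101068/4853118517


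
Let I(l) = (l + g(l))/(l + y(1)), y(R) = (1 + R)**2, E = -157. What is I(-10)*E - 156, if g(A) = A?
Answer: -2038/3 ≈ -679.33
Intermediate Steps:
I(l) = 2*l/(4 + l) (I(l) = (l + l)/(l + (1 + 1)**2) = (2*l)/(l + 2**2) = (2*l)/(l + 4) = (2*l)/(4 + l) = 2*l/(4 + l))
I(-10)*E - 156 = (2*(-10)/(4 - 10))*(-157) - 156 = (2*(-10)/(-6))*(-157) - 156 = (2*(-10)*(-1/6))*(-157) - 156 = (10/3)*(-157) - 156 = -1570/3 - 156 = -2038/3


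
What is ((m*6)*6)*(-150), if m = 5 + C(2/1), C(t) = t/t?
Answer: -32400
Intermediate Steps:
C(t) = 1
m = 6 (m = 5 + 1 = 6)
((m*6)*6)*(-150) = ((6*6)*6)*(-150) = (36*6)*(-150) = 216*(-150) = -32400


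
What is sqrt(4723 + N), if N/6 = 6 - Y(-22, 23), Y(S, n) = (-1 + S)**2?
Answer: sqrt(1585) ≈ 39.812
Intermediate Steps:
N = -3138 (N = 6*(6 - (-1 - 22)**2) = 6*(6 - 1*(-23)**2) = 6*(6 - 1*529) = 6*(6 - 529) = 6*(-523) = -3138)
sqrt(4723 + N) = sqrt(4723 - 3138) = sqrt(1585)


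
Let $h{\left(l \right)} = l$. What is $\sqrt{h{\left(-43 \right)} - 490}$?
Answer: $i \sqrt{533} \approx 23.087 i$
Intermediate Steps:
$\sqrt{h{\left(-43 \right)} - 490} = \sqrt{-43 - 490} = \sqrt{-533} = i \sqrt{533}$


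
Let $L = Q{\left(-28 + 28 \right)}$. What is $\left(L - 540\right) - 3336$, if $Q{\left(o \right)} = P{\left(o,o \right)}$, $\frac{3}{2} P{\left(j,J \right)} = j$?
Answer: $-3876$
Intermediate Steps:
$P{\left(j,J \right)} = \frac{2 j}{3}$
$Q{\left(o \right)} = \frac{2 o}{3}$
$L = 0$ ($L = \frac{2 \left(-28 + 28\right)}{3} = \frac{2}{3} \cdot 0 = 0$)
$\left(L - 540\right) - 3336 = \left(0 - 540\right) - 3336 = -540 - 3336 = -3876$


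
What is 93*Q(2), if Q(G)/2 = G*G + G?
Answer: 1116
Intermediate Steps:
Q(G) = 2*G + 2*G² (Q(G) = 2*(G*G + G) = 2*(G² + G) = 2*(G + G²) = 2*G + 2*G²)
93*Q(2) = 93*(2*2*(1 + 2)) = 93*(2*2*3) = 93*12 = 1116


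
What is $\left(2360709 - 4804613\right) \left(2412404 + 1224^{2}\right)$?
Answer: $-9557082104320$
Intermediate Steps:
$\left(2360709 - 4804613\right) \left(2412404 + 1224^{2}\right) = - 2443904 \left(2412404 + 1498176\right) = \left(-2443904\right) 3910580 = -9557082104320$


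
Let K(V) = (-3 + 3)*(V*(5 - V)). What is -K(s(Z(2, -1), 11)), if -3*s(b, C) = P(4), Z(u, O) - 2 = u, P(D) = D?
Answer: 0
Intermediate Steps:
Z(u, O) = 2 + u
s(b, C) = -4/3 (s(b, C) = -⅓*4 = -4/3)
K(V) = 0 (K(V) = 0*(V*(5 - V)) = 0)
-K(s(Z(2, -1), 11)) = -1*0 = 0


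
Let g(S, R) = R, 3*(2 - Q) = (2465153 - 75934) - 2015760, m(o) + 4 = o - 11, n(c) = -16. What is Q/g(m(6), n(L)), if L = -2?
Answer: 373453/48 ≈ 7780.3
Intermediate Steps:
m(o) = -15 + o (m(o) = -4 + (o - 11) = -4 + (-11 + o) = -15 + o)
Q = -373453/3 (Q = 2 - ((2465153 - 75934) - 2015760)/3 = 2 - (2389219 - 2015760)/3 = 2 - 1/3*373459 = 2 - 373459/3 = -373453/3 ≈ -1.2448e+5)
Q/g(m(6), n(L)) = -373453/3/(-16) = -373453/3*(-1/16) = 373453/48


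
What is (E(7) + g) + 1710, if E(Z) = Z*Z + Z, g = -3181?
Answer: -1415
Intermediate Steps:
E(Z) = Z + Z² (E(Z) = Z² + Z = Z + Z²)
(E(7) + g) + 1710 = (7*(1 + 7) - 3181) + 1710 = (7*8 - 3181) + 1710 = (56 - 3181) + 1710 = -3125 + 1710 = -1415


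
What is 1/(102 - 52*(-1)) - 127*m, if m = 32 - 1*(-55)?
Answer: -1701545/154 ≈ -11049.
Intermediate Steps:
m = 87 (m = 32 + 55 = 87)
1/(102 - 52*(-1)) - 127*m = 1/(102 - 52*(-1)) - 127*87 = 1/(102 + 52) - 11049 = 1/154 - 11049 = -1701545/154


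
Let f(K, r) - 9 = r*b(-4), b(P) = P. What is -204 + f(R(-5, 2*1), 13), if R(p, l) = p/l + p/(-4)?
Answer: -247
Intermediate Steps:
R(p, l) = -p/4 + p/l (R(p, l) = p/l + p*(-¼) = p/l - p/4 = -p/4 + p/l)
f(K, r) = 9 - 4*r (f(K, r) = 9 + r*(-4) = 9 - 4*r)
-204 + f(R(-5, 2*1), 13) = -204 + (9 - 4*13) = -204 + (9 - 52) = -204 - 43 = -247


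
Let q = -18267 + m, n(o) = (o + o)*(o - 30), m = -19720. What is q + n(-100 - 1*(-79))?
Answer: -35845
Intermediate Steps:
n(o) = 2*o*(-30 + o) (n(o) = (2*o)*(-30 + o) = 2*o*(-30 + o))
q = -37987 (q = -18267 - 19720 = -37987)
q + n(-100 - 1*(-79)) = -37987 + 2*(-100 - 1*(-79))*(-30 + (-100 - 1*(-79))) = -37987 + 2*(-100 + 79)*(-30 + (-100 + 79)) = -37987 + 2*(-21)*(-30 - 21) = -37987 + 2*(-21)*(-51) = -37987 + 2142 = -35845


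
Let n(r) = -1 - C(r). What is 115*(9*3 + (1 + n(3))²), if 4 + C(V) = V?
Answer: 3220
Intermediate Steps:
C(V) = -4 + V
n(r) = 3 - r (n(r) = -1 - (-4 + r) = -1 + (4 - r) = 3 - r)
115*(9*3 + (1 + n(3))²) = 115*(9*3 + (1 + (3 - 1*3))²) = 115*(27 + (1 + (3 - 3))²) = 115*(27 + (1 + 0)²) = 115*(27 + 1²) = 115*(27 + 1) = 115*28 = 3220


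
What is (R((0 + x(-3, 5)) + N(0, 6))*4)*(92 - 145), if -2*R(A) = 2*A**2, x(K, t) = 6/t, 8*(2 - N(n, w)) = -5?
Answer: 1240677/400 ≈ 3101.7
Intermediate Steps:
N(n, w) = 21/8 (N(n, w) = 2 - 1/8*(-5) = 2 + 5/8 = 21/8)
R(A) = -A**2
(R((0 + x(-3, 5)) + N(0, 6))*4)*(92 - 145) = (-((0 + 6/5) + 21/8)**2*4)*(92 - 145) = (-((0 + 6*(1/5)) + 21/8)**2*4)*(-53) = (-((0 + 6/5) + 21/8)**2*4)*(-53) = (-(6/5 + 21/8)**2*4)*(-53) = (-(153/40)**2*4)*(-53) = (-1*23409/1600*4)*(-53) = -23409/1600*4*(-53) = -23409/400*(-53) = 1240677/400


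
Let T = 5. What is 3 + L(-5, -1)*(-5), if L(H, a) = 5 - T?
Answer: 3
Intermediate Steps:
L(H, a) = 0 (L(H, a) = 5 - 1*5 = 5 - 5 = 0)
3 + L(-5, -1)*(-5) = 3 + 0*(-5) = 3 + 0 = 3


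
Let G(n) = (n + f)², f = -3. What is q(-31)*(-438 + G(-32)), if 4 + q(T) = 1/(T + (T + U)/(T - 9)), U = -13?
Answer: -949122/299 ≈ -3174.3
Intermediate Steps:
G(n) = (-3 + n)² (G(n) = (n - 3)² = (-3 + n)²)
q(T) = -4 + 1/(T + (-13 + T)/(-9 + T)) (q(T) = -4 + 1/(T + (T - 13)/(T - 9)) = -4 + 1/(T + (-13 + T)/(-9 + T)))
q(-31)*(-438 + G(-32)) = ((-43 - 33*(-31) + 4*(-31)²)/(13 - 1*(-31)² + 8*(-31)))*(-438 + (-3 - 32)²) = ((-43 + 1023 + 4*961)/(13 - 1*961 - 248))*(-438 + (-35)²) = ((-43 + 1023 + 3844)/(13 - 961 - 248))*(-438 + 1225) = (4824/(-1196))*787 = -1/1196*4824*787 = -1206/299*787 = -949122/299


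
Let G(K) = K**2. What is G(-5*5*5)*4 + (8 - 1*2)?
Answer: 62506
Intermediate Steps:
G(-5*5*5)*4 + (8 - 1*2) = (-5*5*5)**2*4 + (8 - 1*2) = (-25*5)**2*4 + (8 - 2) = (-125)**2*4 + 6 = 15625*4 + 6 = 62500 + 6 = 62506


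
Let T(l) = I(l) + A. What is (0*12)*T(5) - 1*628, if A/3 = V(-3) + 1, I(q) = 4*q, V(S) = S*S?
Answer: -628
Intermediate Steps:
V(S) = S**2
A = 30 (A = 3*((-3)**2 + 1) = 3*(9 + 1) = 3*10 = 30)
T(l) = 30 + 4*l (T(l) = 4*l + 30 = 30 + 4*l)
(0*12)*T(5) - 1*628 = (0*12)*(30 + 4*5) - 1*628 = 0*(30 + 20) - 628 = 0*50 - 628 = 0 - 628 = -628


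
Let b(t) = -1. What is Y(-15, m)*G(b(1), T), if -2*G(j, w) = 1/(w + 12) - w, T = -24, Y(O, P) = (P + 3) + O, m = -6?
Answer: 861/4 ≈ 215.25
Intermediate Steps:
Y(O, P) = 3 + O + P (Y(O, P) = (3 + P) + O = 3 + O + P)
G(j, w) = w/2 - 1/(2*(12 + w)) (G(j, w) = -(1/(w + 12) - w)/2 = -(1/(12 + w) - w)/2 = w/2 - 1/(2*(12 + w)))
Y(-15, m)*G(b(1), T) = (3 - 15 - 6)*((-1 + (-24)² + 12*(-24))/(2*(12 - 24))) = -9*(-1 + 576 - 288)/(-12) = -9*(-1)*287/12 = -18*(-287/24) = 861/4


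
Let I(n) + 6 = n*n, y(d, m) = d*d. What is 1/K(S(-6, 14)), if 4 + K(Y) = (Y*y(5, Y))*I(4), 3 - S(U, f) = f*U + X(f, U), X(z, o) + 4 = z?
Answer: 1/19246 ≈ 5.1959e-5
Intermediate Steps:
y(d, m) = d**2
X(z, o) = -4 + z
S(U, f) = 7 - f - U*f (S(U, f) = 3 - (f*U + (-4 + f)) = 3 - (U*f + (-4 + f)) = 3 - (-4 + f + U*f) = 3 + (4 - f - U*f) = 7 - f - U*f)
I(n) = -6 + n**2 (I(n) = -6 + n*n = -6 + n**2)
K(Y) = -4 + 250*Y (K(Y) = -4 + (Y*5**2)*(-6 + 4**2) = -4 + (Y*25)*(-6 + 16) = -4 + (25*Y)*10 = -4 + 250*Y)
1/K(S(-6, 14)) = 1/(-4 + 250*(7 - 1*14 - 1*(-6)*14)) = 1/(-4 + 250*(7 - 14 + 84)) = 1/(-4 + 250*77) = 1/(-4 + 19250) = 1/19246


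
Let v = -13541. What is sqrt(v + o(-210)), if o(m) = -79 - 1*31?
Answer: I*sqrt(13651) ≈ 116.84*I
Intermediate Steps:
o(m) = -110 (o(m) = -79 - 31 = -110)
sqrt(v + o(-210)) = sqrt(-13541 - 110) = sqrt(-13651) = I*sqrt(13651)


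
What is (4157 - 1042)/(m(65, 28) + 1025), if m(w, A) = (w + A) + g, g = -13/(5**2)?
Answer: 11125/3991 ≈ 2.7875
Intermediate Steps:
g = -13/25 ≈ -0.52000
m(w, A) = -13/25 + A + w (m(w, A) = (w + A) - 13/25 = (A + w) - 13/25 = -13/25 + A + w)
(4157 - 1042)/(m(65, 28) + 1025) = (4157 - 1042)/((-13/25 + 28 + 65) + 1025) = 3115/(2312/25 + 1025) = 3115/(27937/25) = 3115*(25/27937) = 11125/3991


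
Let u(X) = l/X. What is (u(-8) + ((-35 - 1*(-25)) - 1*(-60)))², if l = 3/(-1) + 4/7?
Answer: 7935489/3136 ≈ 2530.4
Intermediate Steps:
l = -17/7 (l = 3*(-1) + 4*(⅐) = -3 + 4/7 = -17/7 ≈ -2.4286)
u(X) = -17/(7*X)
(u(-8) + ((-35 - 1*(-25)) - 1*(-60)))² = (-17/7/(-8) + ((-35 - 1*(-25)) - 1*(-60)))² = (-17/7*(-⅛) + ((-35 + 25) + 60))² = (17/56 + (-10 + 60))² = (17/56 + 50)² = (2817/56)² = 7935489/3136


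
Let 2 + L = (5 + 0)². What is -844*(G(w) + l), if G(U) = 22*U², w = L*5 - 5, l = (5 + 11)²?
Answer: -224888864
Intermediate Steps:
L = 23 (L = -2 + (5 + 0)² = -2 + 5² = -2 + 25 = 23)
l = 256 (l = 16² = 256)
w = 110 (w = 23*5 - 5 = 115 - 5 = 110)
-844*(G(w) + l) = -844*(22*110² + 256) = -844*(22*12100 + 256) = -844*(266200 + 256) = -844*266456 = -224888864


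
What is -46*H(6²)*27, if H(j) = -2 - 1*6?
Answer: 9936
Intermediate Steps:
H(j) = -8 (H(j) = -2 - 6 = -8)
-46*H(6²)*27 = -46*(-8)*27 = 368*27 = 9936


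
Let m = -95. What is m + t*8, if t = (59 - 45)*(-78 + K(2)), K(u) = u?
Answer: -8607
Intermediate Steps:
t = -1064 (t = (59 - 45)*(-78 + 2) = 14*(-76) = -1064)
m + t*8 = -95 - 1064*8 = -95 - 8512 = -8607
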